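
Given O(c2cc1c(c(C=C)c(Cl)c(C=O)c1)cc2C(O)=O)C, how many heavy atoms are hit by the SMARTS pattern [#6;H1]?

5

The query [#6;H1] means: any carbon bearing exactly one hydrogen.
Check the 20 heavy atoms by environment: 7× c (aromatic, H0) → no; 3× c (aromatic, H1) → match; 2× C (H1) → match; 1× C (H2) → no; 3× O (H0) → no; 1× C (H3) → no; 1× Cl (H0) → no; 1× C (H0) → no; 1× O (H1) → no.
Summing the matching environments: 3 + 2 = 5 matching atoms.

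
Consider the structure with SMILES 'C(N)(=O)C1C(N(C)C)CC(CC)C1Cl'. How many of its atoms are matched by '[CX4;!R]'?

4

The query [CX4;!R] means: aliphatic carbon with four total connections, not in a ring.
Check the 14 heavy atoms by environment: 5× C (X4, in 5-ring) → no; 2× N (X3, acyclic) → no; 4× C (X4, acyclic) → match; 1× Cl (X1, acyclic) → no; 1× C (X3, acyclic) → no; 1× O (X1, acyclic) → no.
That gives 4 matching atoms.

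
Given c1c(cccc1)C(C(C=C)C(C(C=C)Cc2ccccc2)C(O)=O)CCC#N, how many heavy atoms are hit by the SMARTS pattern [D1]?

5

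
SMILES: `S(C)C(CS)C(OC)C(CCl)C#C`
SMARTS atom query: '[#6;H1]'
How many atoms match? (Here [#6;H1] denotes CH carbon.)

The query [#6;H1] means: any carbon bearing exactly one hydrogen.
Check the 13 heavy atoms by environment: 2× C (H2) → no; 4× C (H1) → match; 1× S (H0) → no; 2× C (H3) → no; 1× S (H1) → no; 1× O (H0) → no; 1× C (H0) → no; 1× Cl (H0) → no.
That gives 4 matching atoms.

4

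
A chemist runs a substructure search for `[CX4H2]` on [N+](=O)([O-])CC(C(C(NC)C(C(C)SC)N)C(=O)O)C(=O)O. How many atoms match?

The query [CX4H2] means: sp3 carbon (X4) with exactly two hydrogens.
Check the 21 heavy atoms by environment: 3× C (H3, X4) → no; 5× C (H1, X4) → no; 1× C (H2, X4) → match; 1× N (charge +1, H0, X3) → no; 1× O (charge -1, H0, X1) → no; 3× O (H0, X1) → no; 2× C (H0, X3) → no; 2× O (H1, X2) → no; 1× N (H2, X3) → no; 1× N (H1, X3) → no; 1× S (H0, X2) → no.
That gives 1 matching atom.

1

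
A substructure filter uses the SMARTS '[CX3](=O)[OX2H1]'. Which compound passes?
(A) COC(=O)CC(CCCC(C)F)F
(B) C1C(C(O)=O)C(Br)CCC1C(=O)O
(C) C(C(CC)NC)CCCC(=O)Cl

[CX3](=O)[OX2H1] describes an sp2 carbon double-bonded to O and single-bonded to an -OH oxygen (a carboxylic acid).
(A) has a methyl-ester group (-C(=O)OCH3) but the singly-bonded O has no H (OX2H0, not OX2H1).
(B) contains a carboxylic acid group (-C(=O)OH), which satisfies every atom and bond constraint.
(C) has an acyl chloride (-C(=O)Cl) but the carbonyl is bonded to Cl, not to an -OH oxygen.
So the answer is (B).

B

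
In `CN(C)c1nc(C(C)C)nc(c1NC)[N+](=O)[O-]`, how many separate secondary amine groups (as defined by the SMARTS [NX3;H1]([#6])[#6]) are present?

1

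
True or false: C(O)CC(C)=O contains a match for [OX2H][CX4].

True

The pattern [OX2H][CX4] describes a hydroxyl oxygen bound to an sp3 (X4) carbon — an aliphatic alcohol.
The molecule carries a hydroxyl group (-OH), whose atoms satisfy every constraint of the query, so the pattern matches.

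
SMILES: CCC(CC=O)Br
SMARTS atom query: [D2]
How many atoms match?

Check the 7 heavy atoms by environment: 3× C (D2) → match; 1× C (D3) → no; 1× O (D1) → no; 1× Br (D1) → no; 1× C (D1) → no.
That gives 3 matching atoms.

3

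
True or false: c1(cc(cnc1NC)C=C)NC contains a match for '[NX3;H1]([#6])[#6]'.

True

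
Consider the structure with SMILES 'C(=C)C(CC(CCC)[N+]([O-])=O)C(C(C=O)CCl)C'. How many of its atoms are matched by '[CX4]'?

10

The query [CX4] means: C with X4: aliphatic carbon with exactly 4 total connections (bonds + H).
Check the 18 heavy atoms by environment: 10× C (X4) → match; 3× C (X3) → no; 2× O (X1) → no; 1× Cl (X1) → no; 1× N (charge +1, X3) → no; 1× O (charge -1, X1) → no.
That gives 10 matching atoms.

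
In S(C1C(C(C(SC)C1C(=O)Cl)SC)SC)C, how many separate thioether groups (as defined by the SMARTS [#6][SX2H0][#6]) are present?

4

[#6][SX2H0][#6] is the SMARTS for a thioether: an aliphatic sulfur bridging two carbons with no H on the sulfur.
The molecule carries 4 separate instances of a methylthio ether (-SCH3) meeting every constraint; each maps to a distinct set of atoms, giving 4 matches.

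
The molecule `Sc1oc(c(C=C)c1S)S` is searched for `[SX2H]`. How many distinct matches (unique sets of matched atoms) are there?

[SX2H] is the SMARTS for a thiol: an aliphatic sulfur with two connections, one being H.
The molecule carries 3 separate instances of a thiol (-SH) meeting every constraint; each maps to a distinct set of atoms, giving 3 matches.

3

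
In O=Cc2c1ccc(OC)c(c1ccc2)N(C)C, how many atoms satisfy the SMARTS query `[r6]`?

10

The query [r6] means: r6 matches atoms in a six-membered ring.
Check the 17 heavy atoms by environment: 10× c (aromatic, in 6-ring) → match; 4× C (acyclic) → no; 2× O (acyclic) → no; 1× N (acyclic) → no.
That gives 10 matching atoms.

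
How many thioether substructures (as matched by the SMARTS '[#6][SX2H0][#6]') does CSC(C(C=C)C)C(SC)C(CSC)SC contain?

[#6][SX2H0][#6] is the SMARTS for a thioether: an aliphatic sulfur bridging two carbons with no H on the sulfur.
The molecule carries 4 separate instances of a methylthio ether (-SCH3) meeting every constraint; each maps to a distinct set of atoms, giving 4 matches.

4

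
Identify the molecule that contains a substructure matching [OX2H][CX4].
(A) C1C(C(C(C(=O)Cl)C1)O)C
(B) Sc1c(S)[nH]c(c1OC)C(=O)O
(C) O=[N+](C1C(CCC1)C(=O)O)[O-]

[OX2H][CX4] describes a hydroxyl oxygen bound to an sp3 (X4) carbon (an aliphatic alcohol).
(A) contains a hydroxyl group (-OH), which satisfies every atom and bond constraint.
(B) has a methoxy ether (-OCH3) but the oxygen has H0 (ether), not H1.
(C) has a carboxylic acid group (-C(=O)OH) but the -OH is on a CX3 carbonyl carbon, not a CX4 carbon.
So the answer is (A).

A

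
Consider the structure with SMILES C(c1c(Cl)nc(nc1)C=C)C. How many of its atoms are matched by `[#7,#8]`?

2

Check the 11 heavy atoms by environment: 2× n (aromatic) → match; 4× c (aromatic) → no; 4× C → no; 1× Cl → no.
That gives 2 matching atoms.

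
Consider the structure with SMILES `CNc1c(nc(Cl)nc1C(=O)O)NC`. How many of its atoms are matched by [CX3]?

The query [CX3] means: C with X3: aliphatic carbon with exactly 3 total connections.
Check the 14 heavy atoms by environment: 2× n (aromatic, X2) → no; 4× c (aromatic, X3) → no; 1× Cl (X1) → no; 1× C (X3) → match; 1× O (X1) → no; 1× O (X2) → no; 2× N (X3) → no; 2× C (X4) → no.
That gives 1 matching atom.

1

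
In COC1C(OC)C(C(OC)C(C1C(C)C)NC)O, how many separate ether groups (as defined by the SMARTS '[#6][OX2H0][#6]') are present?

3

[#6][OX2H0][#6] is the SMARTS for an ether: an aliphatic oxygen bridging two carbons with no H on the oxygen.
The molecule carries 3 separate instances of a methoxy ether (-OCH3) meeting every constraint; each maps to a distinct set of atoms, giving 3 matches.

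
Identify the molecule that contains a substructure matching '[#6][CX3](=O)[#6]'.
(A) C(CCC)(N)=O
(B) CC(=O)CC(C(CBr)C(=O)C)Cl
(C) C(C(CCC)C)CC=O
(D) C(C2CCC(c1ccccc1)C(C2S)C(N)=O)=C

[#6][CX3](=O)[#6] describes a carbonyl carbon (no H) flanked by two carbons (a ketone).
(A) has a primary amide (-C(=O)NH2) but one neighbour of the carbonyl carbon is N, not C.
(B) contains an acetyl/ketone group (-C(=O)CH3), which satisfies every atom and bond constraint.
(C) has an aldehyde (-CHO) but the carbonyl carbon has H1, so it is not flanked by two carbons.
(D) has a primary amide (-C(=O)NH2) but one neighbour of the carbonyl carbon is N, not C.
So the answer is (B).

B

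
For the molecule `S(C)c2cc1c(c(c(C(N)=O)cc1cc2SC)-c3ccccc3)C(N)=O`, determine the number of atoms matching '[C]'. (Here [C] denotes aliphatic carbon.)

4

The query [C] means: uppercase C matches aliphatic (non-aromatic) carbon only.
Check the 26 heavy atoms by environment: 16× c (aromatic) → no; 2× S → no; 4× C → match; 2× O → no; 2× N → no.
That gives 4 matching atoms.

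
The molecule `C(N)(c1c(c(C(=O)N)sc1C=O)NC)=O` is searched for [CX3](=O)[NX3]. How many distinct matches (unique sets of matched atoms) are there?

[CX3](=O)[NX3] is the SMARTS for an amide: a carbonyl carbon bonded to a trivalent nitrogen.
The molecule carries 2 separate instances of a primary amide (-C(=O)NH2) meeting every constraint; each maps to a distinct set of atoms, giving 2 matches.

2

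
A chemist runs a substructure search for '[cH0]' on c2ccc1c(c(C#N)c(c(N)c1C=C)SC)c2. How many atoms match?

The query [cH0] means: aromatic carbon with no attached hydrogen (substituted or ring-fusion).
Check the 17 heavy atoms by environment: 6× c (aromatic, H0) → match; 4× c (aromatic, H1) → no; 1× N (H2) → no; 1× S (H0) → no; 1× C (H3) → no; 1× C (H0) → no; 1× N (H0) → no; 1× C (H1) → no; 1× C (H2) → no.
That gives 6 matching atoms.

6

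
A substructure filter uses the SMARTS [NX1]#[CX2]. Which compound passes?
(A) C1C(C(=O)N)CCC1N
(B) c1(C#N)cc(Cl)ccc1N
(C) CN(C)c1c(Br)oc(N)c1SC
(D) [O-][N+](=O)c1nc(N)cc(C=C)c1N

B

[NX1]#[CX2] describes a nitrogen triple-bonded to a two-connected carbon (a nitrile).
(A) has a primary amide (-C(=O)NH2) but the nitrogen is NX3, not NX1.
(B) contains a nitrile (-C#N), which satisfies every atom and bond constraint.
(C) has a primary amino group (-NH2) but the nitrogen is NX3 (three connections), not NX1 triple-bonded.
(D) has a nitro group (-[N+](=O)[O-]) but there is no C#N triple bond.
So the answer is (B).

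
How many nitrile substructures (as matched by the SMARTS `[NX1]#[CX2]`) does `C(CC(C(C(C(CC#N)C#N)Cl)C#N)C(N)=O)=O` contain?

3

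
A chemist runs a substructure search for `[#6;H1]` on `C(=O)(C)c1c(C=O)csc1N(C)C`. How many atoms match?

The query [#6;H1] means: any carbon bearing exactly one hydrogen.
Check the 13 heavy atoms by environment: 1× s (aromatic, H0) → no; 3× c (aromatic, H0) → no; 1× c (aromatic, H1) → match; 1× C (H0) → no; 2× O (H0) → no; 3× C (H3) → no; 1× C (H1) → match; 1× N (H0) → no.
Summing the matching environments: 1 + 1 = 2 matching atoms.

2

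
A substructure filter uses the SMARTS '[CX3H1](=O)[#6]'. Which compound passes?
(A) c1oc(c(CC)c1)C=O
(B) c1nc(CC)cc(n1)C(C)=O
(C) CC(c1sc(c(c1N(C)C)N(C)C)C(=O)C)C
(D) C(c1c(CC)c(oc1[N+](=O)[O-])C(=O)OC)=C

A

[CX3H1](=O)[#6] describes an sp2 carbon with one H, double-bonded to O and single-bonded to carbon (an aldehyde).
(A) contains an aldehyde (-CHO), which satisfies every atom and bond constraint.
(B) has an acetyl/ketone group (-C(=O)CH3) but the carbonyl carbon has H0 (two carbon neighbours), not H1.
(C) has an acetyl/ketone group (-C(=O)CH3) but the carbonyl carbon has H0 (two carbon neighbours), not H1.
(D) has a methyl-ester group (-C(=O)OCH3) but the carbonyl carbon has H0, not H1.
So the answer is (A).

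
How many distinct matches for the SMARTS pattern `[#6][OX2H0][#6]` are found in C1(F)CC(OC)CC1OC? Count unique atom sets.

2

[#6][OX2H0][#6] is the SMARTS for an ether: an aliphatic oxygen bridging two carbons with no H on the oxygen.
The molecule carries 2 separate instances of a methoxy ether (-OCH3) meeting every constraint; each maps to a distinct set of atoms, giving 2 matches.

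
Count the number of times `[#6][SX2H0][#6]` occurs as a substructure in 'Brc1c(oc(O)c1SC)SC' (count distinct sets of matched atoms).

2

[#6][SX2H0][#6] is the SMARTS for a thioether: an aliphatic sulfur bridging two carbons with no H on the sulfur.
The molecule carries 2 separate instances of a methylthio ether (-SCH3) meeting every constraint; each maps to a distinct set of atoms, giving 2 matches.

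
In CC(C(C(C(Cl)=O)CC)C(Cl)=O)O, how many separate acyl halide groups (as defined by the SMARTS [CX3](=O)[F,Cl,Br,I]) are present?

2

[CX3](=O)[F,Cl,Br,I] is the SMARTS for an acyl halide: a carbonyl carbon bonded to a halogen.
The molecule carries 2 separate instances of an acyl chloride (-C(=O)Cl) meeting every constraint; each maps to a distinct set of atoms, giving 2 matches.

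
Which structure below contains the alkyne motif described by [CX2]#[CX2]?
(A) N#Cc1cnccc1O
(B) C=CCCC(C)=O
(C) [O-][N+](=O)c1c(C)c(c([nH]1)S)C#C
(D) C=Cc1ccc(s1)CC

[CX2]#[CX2] describes a carbon-carbon triple bond (an alkyne).
(A) has a nitrile (-C#N) but the triple bond is C#N, not C#C.
(B) has a vinyl group (-CH=CH2) but the C=C is a double bond; both carbons are CX3, not CX2.
(C) contains an ethynyl group (-C#CH), which satisfies every atom and bond constraint.
(D) has a vinyl group (-CH=CH2) but the C=C is a double bond; both carbons are CX3, not CX2.
So the answer is (C).

C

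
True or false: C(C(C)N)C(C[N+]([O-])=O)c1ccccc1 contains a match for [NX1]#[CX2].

False

The pattern [NX1]#[CX2] describes a nitrogen triple-bonded to a two-connected carbon — a nitrile.
The closest candidate here is a primary amino group (-NH2), but the nitrogen is NX3 (three connections), not NX1 triple-bonded. No other fragment satisfies the full query, so there is no match.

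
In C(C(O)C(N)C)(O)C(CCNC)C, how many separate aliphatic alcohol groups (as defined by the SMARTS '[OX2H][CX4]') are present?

2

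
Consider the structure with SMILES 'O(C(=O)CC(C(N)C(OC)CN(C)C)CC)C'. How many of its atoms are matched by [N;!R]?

2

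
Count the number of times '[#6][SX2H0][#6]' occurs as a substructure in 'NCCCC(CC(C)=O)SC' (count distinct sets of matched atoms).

1

[#6][SX2H0][#6] is the SMARTS for a thioether: an aliphatic sulfur bridging two carbons with no H on the sulfur.
Exactly one fragment in the molecule meets all constraints, giving 1 match.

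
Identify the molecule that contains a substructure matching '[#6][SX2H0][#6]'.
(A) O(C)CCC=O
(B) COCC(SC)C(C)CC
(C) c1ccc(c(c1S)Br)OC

B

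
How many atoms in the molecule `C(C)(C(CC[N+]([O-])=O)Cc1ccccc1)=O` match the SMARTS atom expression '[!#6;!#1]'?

Check the 16 heavy atoms by environment: 6× C → no; 2× O → match; 6× c (aromatic) → no; 1× N (charge +1) → match; 1× O (charge -1) → match.
Summing the matching environments: 2 + 1 + 1 = 4 matching atoms.

4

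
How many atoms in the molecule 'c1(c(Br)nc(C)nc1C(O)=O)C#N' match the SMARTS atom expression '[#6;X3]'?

The query [#6;X3] means: any carbon (aromatic or not) with three total connections.
Check the 13 heavy atoms by environment: 2× n (aromatic, X2) → no; 4× c (aromatic, X3) → match; 1× C (X3) → match; 1× O (X1) → no; 1× O (X2) → no; 1× Br (X1) → no; 1× C (X4) → no; 1× C (X2) → no; 1× N (X1) → no.
Summing the matching environments: 4 + 1 = 5 matching atoms.

5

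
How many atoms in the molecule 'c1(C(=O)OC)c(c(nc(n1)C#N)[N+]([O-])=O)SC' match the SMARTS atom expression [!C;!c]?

9

The query [!C;!c] means: neither aliphatic nor aromatic carbon — same as [!#6].
Check the 17 heavy atoms by environment: 2× n (aromatic) → match; 4× c (aromatic) → no; 4× C → no; 3× O → match; 1× S → match; 1× N (charge +1) → match; 1× O (charge -1) → match; 1× N → match.
Summing the matching environments: 2 + 3 + 1 + 1 + 1 + 1 = 9 matching atoms.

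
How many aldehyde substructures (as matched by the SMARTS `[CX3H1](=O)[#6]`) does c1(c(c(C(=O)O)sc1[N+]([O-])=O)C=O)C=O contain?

2

[CX3H1](=O)[#6] is the SMARTS for an aldehyde: an sp2 carbon with one H, double-bonded to O and single-bonded to carbon.
The molecule carries 2 separate instances of an aldehyde (-CHO) meeting every constraint; each maps to a distinct set of atoms, giving 2 matches.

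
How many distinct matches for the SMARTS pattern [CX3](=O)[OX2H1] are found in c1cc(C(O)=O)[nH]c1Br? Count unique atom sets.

[CX3](=O)[OX2H1] is the SMARTS for a carboxylic acid: an sp2 carbon double-bonded to O and single-bonded to an -OH oxygen.
Exactly one fragment in the molecule meets all constraints, giving 1 match.

1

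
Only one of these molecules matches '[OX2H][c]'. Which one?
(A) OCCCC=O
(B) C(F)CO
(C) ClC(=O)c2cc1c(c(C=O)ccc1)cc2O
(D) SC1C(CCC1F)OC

C

[OX2H][c] describes a hydroxyl oxygen attached to an aromatic carbon (a phenol).
(A) has a hydroxyl group (-OH) but the -OH is on an aliphatic carbon, not an aromatic c.
(B) has a hydroxyl group (-OH) but the -OH is on an aliphatic carbon, not an aromatic c.
(C) contains a hydroxyl group (-OH), which satisfies every atom and bond constraint.
(D) has a methoxy ether (-OCH3) but the oxygen has H0, not H1.
So the answer is (C).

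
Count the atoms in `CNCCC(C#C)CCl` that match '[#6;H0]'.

Check the 9 heavy atoms by environment: 3× C (H2) → no; 2× C (H1) → no; 1× C (H0) → match; 1× Cl (H0) → no; 1× N (H1) → no; 1× C (H3) → no.
That gives 1 matching atom.

1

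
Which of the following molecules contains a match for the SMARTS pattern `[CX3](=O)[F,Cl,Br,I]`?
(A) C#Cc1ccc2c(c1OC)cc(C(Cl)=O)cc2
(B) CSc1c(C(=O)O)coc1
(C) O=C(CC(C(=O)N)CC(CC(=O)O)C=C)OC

[CX3](=O)[F,Cl,Br,I] describes a carbonyl carbon bonded to a halogen (an acyl halide).
(A) contains an acyl chloride (-C(=O)Cl), which satisfies every atom and bond constraint.
(B) has a carboxylic acid group (-C(=O)OH) but the carbonyl is bonded to -OH, not to a halogen.
(C) has a methyl-ester group (-C(=O)OCH3) but the carbonyl is bonded to -O-C, not to a halogen.
So the answer is (A).

A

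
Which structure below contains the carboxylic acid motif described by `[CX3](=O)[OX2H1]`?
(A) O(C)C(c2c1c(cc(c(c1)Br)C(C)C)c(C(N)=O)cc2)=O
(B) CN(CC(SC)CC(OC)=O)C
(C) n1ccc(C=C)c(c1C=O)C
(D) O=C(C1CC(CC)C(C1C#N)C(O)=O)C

D

[CX3](=O)[OX2H1] describes an sp2 carbon double-bonded to O and single-bonded to an -OH oxygen (a carboxylic acid).
(A) has a methyl-ester group (-C(=O)OCH3) but the singly-bonded O has no H (OX2H0, not OX2H1).
(B) has a methyl-ester group (-C(=O)OCH3) but the singly-bonded O has no H (OX2H0, not OX2H1).
(C) has an aldehyde (-CHO) but there is no singly-bonded oxygen on the carbonyl carbon.
(D) contains a carboxylic acid group (-C(=O)OH), which satisfies every atom and bond constraint.
So the answer is (D).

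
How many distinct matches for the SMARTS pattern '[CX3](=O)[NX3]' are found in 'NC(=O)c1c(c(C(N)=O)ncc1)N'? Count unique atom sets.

[CX3](=O)[NX3] is the SMARTS for an amide: a carbonyl carbon bonded to a trivalent nitrogen.
The molecule carries 2 separate instances of a primary amide (-C(=O)NH2) meeting every constraint; each maps to a distinct set of atoms, giving 2 matches.

2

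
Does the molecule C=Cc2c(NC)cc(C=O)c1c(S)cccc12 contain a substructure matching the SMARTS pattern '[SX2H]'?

Yes

The pattern [SX2H] describes an aliphatic sulfur with two connections, one being H — a thiol.
The molecule carries a thiol (-SH), whose atoms satisfy every constraint of the query, so the pattern matches.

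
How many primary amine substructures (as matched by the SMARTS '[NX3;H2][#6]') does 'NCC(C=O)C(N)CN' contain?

3

[NX3;H2][#6] is the SMARTS for a primary amine: a trivalent nitrogen with two H attached to carbon.
The molecule carries 3 separate instances of a primary amino group (-NH2) meeting every constraint; each maps to a distinct set of atoms, giving 3 matches.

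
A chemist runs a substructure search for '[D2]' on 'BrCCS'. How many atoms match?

2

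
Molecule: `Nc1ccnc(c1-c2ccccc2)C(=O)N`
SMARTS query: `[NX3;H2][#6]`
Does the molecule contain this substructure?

The pattern [NX3;H2][#6] describes a trivalent nitrogen with two H attached to carbon — a primary amine.
The molecule carries a primary amino group (-NH2), whose atoms satisfy every constraint of the query, so the pattern matches.

Yes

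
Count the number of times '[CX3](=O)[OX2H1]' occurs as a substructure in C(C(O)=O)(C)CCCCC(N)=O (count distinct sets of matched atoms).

[CX3](=O)[OX2H1] is the SMARTS for a carboxylic acid: an sp2 carbon double-bonded to O and single-bonded to an -OH oxygen.
Exactly one fragment in the molecule meets all constraints, giving 1 match.

1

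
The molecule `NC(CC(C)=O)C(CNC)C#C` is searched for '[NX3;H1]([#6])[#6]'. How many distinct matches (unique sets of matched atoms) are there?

[NX3;H1]([#6])[#6] is the SMARTS for a secondary amine: a trivalent nitrogen with one H, bonded to two carbons.
Exactly one fragment in the molecule meets all constraints, giving 1 match.

1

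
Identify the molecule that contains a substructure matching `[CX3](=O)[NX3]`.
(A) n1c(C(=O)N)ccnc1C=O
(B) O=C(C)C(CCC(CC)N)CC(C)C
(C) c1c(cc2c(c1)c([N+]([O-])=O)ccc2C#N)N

[CX3](=O)[NX3] describes a carbonyl carbon bonded to a trivalent nitrogen (an amide).
(A) contains a primary amide (-C(=O)NH2), which satisfies every atom and bond constraint.
(B) has a primary amino group (-NH2) but the -NH2 is not attached to a carbonyl carbon.
(C) has a primary amino group (-NH2) but the -NH2 is not attached to a carbonyl carbon.
So the answer is (A).

A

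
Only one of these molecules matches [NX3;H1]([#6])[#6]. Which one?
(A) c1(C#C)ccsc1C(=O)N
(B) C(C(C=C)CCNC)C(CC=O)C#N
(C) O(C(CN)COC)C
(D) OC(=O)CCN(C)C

B

[NX3;H1]([#6])[#6] describes a trivalent nitrogen with one H, bonded to two carbons (a secondary amine).
(A) has a primary amide (-C(=O)NH2) but the -C(=O)NH2 nitrogen has H2, not H1.
(B) contains an N-methylamino group (-NHCH3), which satisfies every atom and bond constraint.
(C) has a primary amino group (-NH2) but the nitrogen has H2 and only one carbon neighbour.
(D) has a dimethylamino group (-N(CH3)2) but the nitrogen has H0, not H1.
So the answer is (B).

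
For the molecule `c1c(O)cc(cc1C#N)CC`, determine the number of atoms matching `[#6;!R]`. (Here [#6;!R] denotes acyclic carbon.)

3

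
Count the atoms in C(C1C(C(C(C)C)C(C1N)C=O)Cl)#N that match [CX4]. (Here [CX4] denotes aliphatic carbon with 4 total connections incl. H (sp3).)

Check the 14 heavy atoms by environment: 8× C (X4) → match; 1× N (X3) → no; 1× C (X2) → no; 1× N (X1) → no; 1× Cl (X1) → no; 1× C (X3) → no; 1× O (X1) → no.
That gives 8 matching atoms.

8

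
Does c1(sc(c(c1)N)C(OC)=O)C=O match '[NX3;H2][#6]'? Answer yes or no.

The pattern [NX3;H2][#6] describes a trivalent nitrogen with two H attached to carbon — a primary amine.
The molecule carries a primary amino group (-NH2), whose atoms satisfy every constraint of the query, so the pattern matches.

Yes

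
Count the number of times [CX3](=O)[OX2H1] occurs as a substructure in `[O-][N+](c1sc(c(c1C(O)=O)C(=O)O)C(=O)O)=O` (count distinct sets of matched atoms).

3

[CX3](=O)[OX2H1] is the SMARTS for a carboxylic acid: an sp2 carbon double-bonded to O and single-bonded to an -OH oxygen.
The molecule carries 3 separate instances of a carboxylic acid group (-C(=O)OH) meeting every constraint; each maps to a distinct set of atoms, giving 3 matches.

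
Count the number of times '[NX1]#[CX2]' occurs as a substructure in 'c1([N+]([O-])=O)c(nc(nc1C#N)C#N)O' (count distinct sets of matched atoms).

2

[NX1]#[CX2] is the SMARTS for a nitrile: a nitrogen triple-bonded to a two-connected carbon.
The molecule carries 2 separate instances of a nitrile (-C#N) meeting every constraint; each maps to a distinct set of atoms, giving 2 matches.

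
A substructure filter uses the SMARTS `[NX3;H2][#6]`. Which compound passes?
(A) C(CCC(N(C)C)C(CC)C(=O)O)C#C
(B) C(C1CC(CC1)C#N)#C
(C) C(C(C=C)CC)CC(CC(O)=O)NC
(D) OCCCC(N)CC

D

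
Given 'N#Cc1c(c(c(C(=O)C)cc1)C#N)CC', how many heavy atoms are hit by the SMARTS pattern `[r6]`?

Check the 15 heavy atoms by environment: 6× c (aromatic, in 6-ring) → match; 6× C (acyclic) → no; 2× N (acyclic) → no; 1× O (acyclic) → no.
That gives 6 matching atoms.

6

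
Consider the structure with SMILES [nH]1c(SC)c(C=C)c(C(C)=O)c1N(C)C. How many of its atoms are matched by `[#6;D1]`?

5

Check the 15 heavy atoms by environment: 1× n (aromatic, D2) → no; 4× c (aromatic, D3) → no; 1× C (D2) → no; 5× C (D1) → match; 1× N (D3) → no; 1× C (D3) → no; 1× O (D1) → no; 1× S (D2) → no.
That gives 5 matching atoms.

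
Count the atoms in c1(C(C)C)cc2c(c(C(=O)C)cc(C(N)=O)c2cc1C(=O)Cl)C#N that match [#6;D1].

3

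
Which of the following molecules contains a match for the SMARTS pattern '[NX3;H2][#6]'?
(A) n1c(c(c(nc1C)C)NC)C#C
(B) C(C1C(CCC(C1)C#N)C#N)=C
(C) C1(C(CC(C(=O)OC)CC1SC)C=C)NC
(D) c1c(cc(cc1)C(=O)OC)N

[NX3;H2][#6] describes a trivalent nitrogen with two H attached to carbon (a primary amine).
(A) has an N-methylamino group (-NHCH3) but the nitrogen bears two carbons and only one H (H1), not H2.
(B) has a nitrile (-C#N) but the nitrogen is NX1 (triple-bonded), not NX3 with two H.
(C) has an N-methylamino group (-NHCH3) but the nitrogen bears two carbons and only one H (H1), not H2.
(D) contains a primary amino group (-NH2), which satisfies every atom and bond constraint.
So the answer is (D).

D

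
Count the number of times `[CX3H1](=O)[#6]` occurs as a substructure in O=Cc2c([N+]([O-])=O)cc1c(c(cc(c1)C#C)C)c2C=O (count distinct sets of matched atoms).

2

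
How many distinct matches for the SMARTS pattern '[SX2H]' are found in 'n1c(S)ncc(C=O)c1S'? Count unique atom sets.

2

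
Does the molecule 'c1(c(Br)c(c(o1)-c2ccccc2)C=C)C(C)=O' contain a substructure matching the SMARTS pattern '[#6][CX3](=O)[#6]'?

The pattern [#6][CX3](=O)[#6] describes a carbonyl carbon (no H) flanked by two carbons — a ketone.
The molecule carries an acetyl/ketone group (-C(=O)CH3), whose atoms satisfy every constraint of the query, so the pattern matches.

Yes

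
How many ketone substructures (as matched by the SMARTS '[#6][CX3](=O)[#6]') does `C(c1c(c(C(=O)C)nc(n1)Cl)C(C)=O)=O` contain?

[#6][CX3](=O)[#6] is the SMARTS for a ketone: a carbonyl carbon (no H) flanked by two carbons.
The molecule carries 2 separate instances of an acetyl/ketone group (-C(=O)CH3) meeting every constraint; each maps to a distinct set of atoms, giving 2 matches.

2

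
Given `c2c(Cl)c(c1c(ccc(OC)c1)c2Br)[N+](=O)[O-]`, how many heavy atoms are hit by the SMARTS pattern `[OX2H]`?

0

Check the 17 heavy atoms by environment: 6× c (aromatic, H0, X3) → no; 4× c (aromatic, H1, X3) → no; 1× Cl (H0, X1) → no; 1× N (charge +1, H0, X3) → no; 1× O (charge -1, H0, X1) → no; 1× O (H0, X1) → no; 1× O (H0, X2) → no; 1× C (H3, X4) → no; 1× Br (H0, X1) → no.
No environment satisfies the query, so 0 matching atoms.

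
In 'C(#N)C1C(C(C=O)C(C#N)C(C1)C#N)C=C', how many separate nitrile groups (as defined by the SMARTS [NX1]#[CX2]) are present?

[NX1]#[CX2] is the SMARTS for a nitrile: a nitrogen triple-bonded to a two-connected carbon.
The molecule carries 3 separate instances of a nitrile (-C#N) meeting every constraint; each maps to a distinct set of atoms, giving 3 matches.

3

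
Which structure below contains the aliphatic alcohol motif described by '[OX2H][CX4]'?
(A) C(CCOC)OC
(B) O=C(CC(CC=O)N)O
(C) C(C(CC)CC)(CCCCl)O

C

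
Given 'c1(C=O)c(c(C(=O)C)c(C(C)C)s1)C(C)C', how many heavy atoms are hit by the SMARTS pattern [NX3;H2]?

0

Check the 16 heavy atoms by environment: 1× s (aromatic, H0, X2) → no; 4× c (aromatic, H0, X3) → no; 1× C (H1, X3) → no; 2× O (H0, X1) → no; 1× C (H0, X3) → no; 5× C (H3, X4) → no; 2× C (H1, X4) → no.
No environment satisfies the query, so 0 matching atoms.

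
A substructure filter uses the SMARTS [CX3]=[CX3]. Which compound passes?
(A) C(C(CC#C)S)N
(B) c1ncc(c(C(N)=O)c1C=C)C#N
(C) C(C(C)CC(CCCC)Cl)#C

B

[CX3]=[CX3] describes a non-aromatic C=C double bond between two sp2 carbons (an alkene).
(A) has an ethynyl group (-C#CH) but the C-C bond is a triple bond, not a double bond.
(B) contains a vinyl group (-CH=CH2), which satisfies every atom and bond constraint.
(C) has an ethynyl group (-C#CH) but the C-C bond is a triple bond, not a double bond.
So the answer is (B).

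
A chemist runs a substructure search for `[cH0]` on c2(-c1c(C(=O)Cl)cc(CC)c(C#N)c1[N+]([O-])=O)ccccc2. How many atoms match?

The query [cH0] means: aromatic carbon with no attached hydrogen (substituted or ring-fusion).
Check the 22 heavy atoms by environment: 6× c (aromatic, H0) → match; 6× c (aromatic, H1) → no; 1× C (H2) → no; 1× C (H3) → no; 2× C (H0) → no; 1× N (H0) → no; 2× O (H0) → no; 1× Cl (H0) → no; 1× N (charge +1, H0) → no; 1× O (charge -1, H0) → no.
That gives 6 matching atoms.

6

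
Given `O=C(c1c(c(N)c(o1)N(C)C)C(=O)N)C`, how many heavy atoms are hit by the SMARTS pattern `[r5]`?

5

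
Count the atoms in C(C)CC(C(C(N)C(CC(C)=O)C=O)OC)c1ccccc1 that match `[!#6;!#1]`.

4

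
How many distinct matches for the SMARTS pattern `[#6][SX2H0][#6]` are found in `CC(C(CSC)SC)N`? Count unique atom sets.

[#6][SX2H0][#6] is the SMARTS for a thioether: an aliphatic sulfur bridging two carbons with no H on the sulfur.
The molecule carries 2 separate instances of a methylthio ether (-SCH3) meeting every constraint; each maps to a distinct set of atoms, giving 2 matches.

2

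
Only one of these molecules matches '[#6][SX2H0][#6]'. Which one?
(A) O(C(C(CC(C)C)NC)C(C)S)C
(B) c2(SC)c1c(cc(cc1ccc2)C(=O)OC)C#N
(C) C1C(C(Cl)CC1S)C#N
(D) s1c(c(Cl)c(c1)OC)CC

B

[#6][SX2H0][#6] describes an aliphatic sulfur bridging two carbons with no H on the sulfur (a thioether).
(A) has a methoxy ether (-OCH3) but the bridging atom is O, not S.
(B) contains a methylthio ether (-SCH3), which satisfies every atom and bond constraint.
(C) has a thiol (-SH) but the sulfur has H1, not H0 bridging two carbons.
(D) has a methoxy ether (-OCH3) but the bridging atom is O, not S.
So the answer is (B).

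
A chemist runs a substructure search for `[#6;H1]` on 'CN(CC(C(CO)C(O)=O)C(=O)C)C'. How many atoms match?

2

The query [#6;H1] means: any carbon bearing exactly one hydrogen.
Check the 14 heavy atoms by environment: 2× C (H2) → no; 2× C (H1) → match; 2× C (H0) → no; 2× O (H0) → no; 2× O (H1) → no; 3× C (H3) → no; 1× N (H0) → no.
That gives 2 matching atoms.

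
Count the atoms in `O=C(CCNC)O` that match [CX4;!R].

3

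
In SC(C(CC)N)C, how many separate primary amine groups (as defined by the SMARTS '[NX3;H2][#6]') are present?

[NX3;H2][#6] is the SMARTS for a primary amine: a trivalent nitrogen with two H attached to carbon.
Exactly one fragment in the molecule meets all constraints, giving 1 match.

1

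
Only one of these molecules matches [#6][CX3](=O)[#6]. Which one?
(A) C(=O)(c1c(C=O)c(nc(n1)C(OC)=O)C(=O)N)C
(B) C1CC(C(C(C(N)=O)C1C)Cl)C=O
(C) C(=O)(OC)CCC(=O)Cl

A

[#6][CX3](=O)[#6] describes a carbonyl carbon (no H) flanked by two carbons (a ketone).
(A) contains an acetyl/ketone group (-C(=O)CH3), which satisfies every atom and bond constraint.
(B) has a primary amide (-C(=O)NH2) but one neighbour of the carbonyl carbon is N, not C.
(C) has a methyl-ester group (-C(=O)OCH3) but one neighbour of the carbonyl carbon is O, not C.
So the answer is (A).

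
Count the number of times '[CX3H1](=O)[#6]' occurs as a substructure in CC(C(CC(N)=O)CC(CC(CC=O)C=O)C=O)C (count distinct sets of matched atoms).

[CX3H1](=O)[#6] is the SMARTS for an aldehyde: an sp2 carbon with one H, double-bonded to O and single-bonded to carbon.
The molecule carries 3 separate instances of an aldehyde (-CHO) meeting every constraint; each maps to a distinct set of atoms, giving 3 matches.

3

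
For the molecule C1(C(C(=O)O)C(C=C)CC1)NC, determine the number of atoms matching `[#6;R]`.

The query [#6;R] means: carbon that is part of a ring.
Check the 12 heavy atoms by environment: 5× C (in 5-ring) → match; 4× C (acyclic) → no; 2× O (acyclic) → no; 1× N (acyclic) → no.
That gives 5 matching atoms.

5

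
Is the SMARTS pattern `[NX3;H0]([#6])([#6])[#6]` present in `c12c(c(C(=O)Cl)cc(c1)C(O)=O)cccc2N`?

The pattern [NX3;H0]([#6])([#6])[#6] describes a trivalent nitrogen with no H, bonded to three carbons — a tertiary amine.
The closest candidate here is a primary amino group (-NH2), but the nitrogen has H2, not H0 with three carbons. No other fragment satisfies the full query, so there is no match.

No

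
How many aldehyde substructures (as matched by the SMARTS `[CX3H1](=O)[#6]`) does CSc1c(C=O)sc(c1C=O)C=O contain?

[CX3H1](=O)[#6] is the SMARTS for an aldehyde: an sp2 carbon with one H, double-bonded to O and single-bonded to carbon.
The molecule carries 3 separate instances of an aldehyde (-CHO) meeting every constraint; each maps to a distinct set of atoms, giving 3 matches.

3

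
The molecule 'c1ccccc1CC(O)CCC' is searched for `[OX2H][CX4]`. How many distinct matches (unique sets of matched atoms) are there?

[OX2H][CX4] is the SMARTS for an aliphatic alcohol: a hydroxyl oxygen bound to an sp3 (X4) carbon.
Exactly one fragment in the molecule meets all constraints, giving 1 match.

1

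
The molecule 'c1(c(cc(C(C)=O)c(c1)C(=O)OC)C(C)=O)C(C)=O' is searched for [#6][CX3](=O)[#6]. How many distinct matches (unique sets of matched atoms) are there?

[#6][CX3](=O)[#6] is the SMARTS for a ketone: a carbonyl carbon (no H) flanked by two carbons.
The molecule carries 3 separate instances of an acetyl/ketone group (-C(=O)CH3) meeting every constraint; each maps to a distinct set of atoms, giving 3 matches.

3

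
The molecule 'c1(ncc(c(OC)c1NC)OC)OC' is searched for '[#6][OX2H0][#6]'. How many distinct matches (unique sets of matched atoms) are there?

3

[#6][OX2H0][#6] is the SMARTS for an ether: an aliphatic oxygen bridging two carbons with no H on the oxygen.
The molecule carries 3 separate instances of a methoxy ether (-OCH3) meeting every constraint; each maps to a distinct set of atoms, giving 3 matches.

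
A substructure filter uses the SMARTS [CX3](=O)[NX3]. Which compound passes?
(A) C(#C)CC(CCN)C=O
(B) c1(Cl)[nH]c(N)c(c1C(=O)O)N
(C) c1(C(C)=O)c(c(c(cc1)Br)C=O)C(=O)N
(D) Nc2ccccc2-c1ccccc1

C

[CX3](=O)[NX3] describes a carbonyl carbon bonded to a trivalent nitrogen (an amide).
(A) has a primary amino group (-NH2) but the -NH2 is not attached to a carbonyl carbon.
(B) has a primary amino group (-NH2) but the -NH2 is not attached to a carbonyl carbon.
(C) contains a primary amide (-C(=O)NH2), which satisfies every atom and bond constraint.
(D) has a primary amino group (-NH2) but the -NH2 is not attached to a carbonyl carbon.
So the answer is (C).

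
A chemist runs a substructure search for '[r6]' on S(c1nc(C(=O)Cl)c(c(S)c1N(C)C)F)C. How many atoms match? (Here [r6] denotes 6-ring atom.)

6

The query [r6] means: r6 matches atoms in a six-membered ring.
Check the 16 heavy atoms by environment: 1× n (aromatic, in 6-ring) → match; 5× c (aromatic, in 6-ring) → match; 4× C (acyclic) → no; 1× O (acyclic) → no; 1× Cl (acyclic) → no; 2× S (acyclic) → no; 1× F (acyclic) → no; 1× N (acyclic) → no.
Summing the matching environments: 1 + 5 = 6 matching atoms.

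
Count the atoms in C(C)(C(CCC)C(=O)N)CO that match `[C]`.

The query [C] means: uppercase C matches aliphatic (non-aromatic) carbon only.
Check the 11 heavy atoms by environment: 8× C → match; 2× O → no; 1× N → no.
That gives 8 matching atoms.

8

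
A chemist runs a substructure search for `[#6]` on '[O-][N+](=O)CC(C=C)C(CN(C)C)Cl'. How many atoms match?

The query [#6] means: #6 matches any atom with atomic number 6 (carbon, aromatic or aliphatic).
Check the 13 heavy atoms by environment: 8× C → match; 1× N (charge +1) → no; 1× O (charge -1) → no; 1× O → no; 1× N → no; 1× Cl → no.
That gives 8 matching atoms.

8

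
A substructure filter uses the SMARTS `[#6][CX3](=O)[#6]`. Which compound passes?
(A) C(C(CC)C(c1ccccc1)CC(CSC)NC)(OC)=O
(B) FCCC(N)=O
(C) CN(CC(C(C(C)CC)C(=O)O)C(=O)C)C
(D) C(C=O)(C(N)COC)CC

[#6][CX3](=O)[#6] describes a carbonyl carbon (no H) flanked by two carbons (a ketone).
(A) has a methyl-ester group (-C(=O)OCH3) but one neighbour of the carbonyl carbon is O, not C.
(B) has a primary amide (-C(=O)NH2) but one neighbour of the carbonyl carbon is N, not C.
(C) contains an acetyl/ketone group (-C(=O)CH3), which satisfies every atom and bond constraint.
(D) has an aldehyde (-CHO) but the carbonyl carbon has H1, so it is not flanked by two carbons.
So the answer is (C).

C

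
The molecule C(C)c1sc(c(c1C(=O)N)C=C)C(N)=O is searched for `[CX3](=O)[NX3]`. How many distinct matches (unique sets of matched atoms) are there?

2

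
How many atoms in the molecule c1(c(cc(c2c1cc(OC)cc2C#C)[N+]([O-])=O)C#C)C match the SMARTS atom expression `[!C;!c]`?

4

The query [!C;!c] means: neither aliphatic nor aromatic carbon — same as [!#6].
Check the 20 heavy atoms by environment: 10× c (aromatic) → no; 6× C → no; 1× N (charge +1) → match; 1× O (charge -1) → match; 2× O → match.
Summing the matching environments: 1 + 1 + 2 = 4 matching atoms.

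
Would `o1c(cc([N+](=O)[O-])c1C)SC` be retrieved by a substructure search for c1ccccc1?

The pattern c1ccccc1 describes six aromatic carbons in a ring — a benzene ring.
The closest candidate here is a methyl group (-CH3), but no six-membered all-carbon aromatic ring is present. No other fragment satisfies the full query, so there is no match.

No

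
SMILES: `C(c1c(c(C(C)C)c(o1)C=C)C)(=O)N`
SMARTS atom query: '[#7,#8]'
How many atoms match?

3

Check the 14 heavy atoms by environment: 1× o (aromatic) → match; 4× c (aromatic) → no; 7× C → no; 1× O → match; 1× N → match.
Summing the matching environments: 1 + 1 + 1 = 3 matching atoms.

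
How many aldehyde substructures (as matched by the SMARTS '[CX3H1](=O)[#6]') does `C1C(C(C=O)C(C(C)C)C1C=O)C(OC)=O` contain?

2

[CX3H1](=O)[#6] is the SMARTS for an aldehyde: an sp2 carbon with one H, double-bonded to O and single-bonded to carbon.
The molecule carries 2 separate instances of an aldehyde (-CHO) meeting every constraint; each maps to a distinct set of atoms, giving 2 matches.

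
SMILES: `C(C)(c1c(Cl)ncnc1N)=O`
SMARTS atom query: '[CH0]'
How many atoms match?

1

The query [CH0] means: aliphatic carbon with no attached hydrogen.
Check the 11 heavy atoms by environment: 2× n (aromatic, H0) → no; 1× c (aromatic, H1) → no; 3× c (aromatic, H0) → no; 1× C (H0) → match; 1× O (H0) → no; 1× C (H3) → no; 1× N (H2) → no; 1× Cl (H0) → no.
That gives 1 matching atom.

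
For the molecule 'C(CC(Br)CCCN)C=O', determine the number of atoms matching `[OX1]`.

1

The query [OX1] means: aliphatic oxygen with one total connection — typically a carbonyl =O or an oxide.
Check the 10 heavy atoms by environment: 6× C (X4) → no; 1× C (X3) → no; 1× O (X1) → match; 1× N (X3) → no; 1× Br (X1) → no.
That gives 1 matching atom.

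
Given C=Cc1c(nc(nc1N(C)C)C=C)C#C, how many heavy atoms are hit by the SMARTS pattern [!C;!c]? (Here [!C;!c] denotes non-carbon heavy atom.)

The query [!C;!c] means: neither aliphatic nor aromatic carbon — same as [!#6].
Check the 15 heavy atoms by environment: 2× n (aromatic) → match; 4× c (aromatic) → no; 8× C → no; 1× N → match.
Summing the matching environments: 2 + 1 = 3 matching atoms.

3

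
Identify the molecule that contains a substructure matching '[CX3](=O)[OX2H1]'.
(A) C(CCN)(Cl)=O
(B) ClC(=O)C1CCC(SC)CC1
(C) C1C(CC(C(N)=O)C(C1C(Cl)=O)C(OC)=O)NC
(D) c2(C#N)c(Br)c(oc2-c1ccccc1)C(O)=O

D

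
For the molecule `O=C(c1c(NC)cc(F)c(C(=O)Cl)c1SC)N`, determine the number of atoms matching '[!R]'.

11

The query [!R] means: !R matches any atom not in a ring.
Check the 17 heavy atoms by environment: 6× c (aromatic, in 6-ring) → no; 4× C (acyclic) → match; 2× O (acyclic) → match; 1× Cl (acyclic) → match; 2× N (acyclic) → match; 1× S (acyclic) → match; 1× F (acyclic) → match.
Summing the matching environments: 4 + 2 + 1 + 2 + 1 + 1 = 11 matching atoms.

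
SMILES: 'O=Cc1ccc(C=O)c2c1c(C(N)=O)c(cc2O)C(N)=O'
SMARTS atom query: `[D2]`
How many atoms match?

5

The query [D2] means: atom with exactly two heavy-atom neighbours.
Check the 21 heavy atoms by environment: 7× c (aromatic, D3) → no; 3× c (aromatic, D2) → match; 2× C (D3) → no; 5× O (D1) → no; 2× N (D1) → no; 2× C (D2) → match.
Summing the matching environments: 3 + 2 = 5 matching atoms.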